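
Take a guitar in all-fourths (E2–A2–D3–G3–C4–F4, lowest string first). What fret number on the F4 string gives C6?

19

C6 is 19 semitones above the open F4 (F–F#–G–G#–…–A#–B–C), so it sits at fret 19.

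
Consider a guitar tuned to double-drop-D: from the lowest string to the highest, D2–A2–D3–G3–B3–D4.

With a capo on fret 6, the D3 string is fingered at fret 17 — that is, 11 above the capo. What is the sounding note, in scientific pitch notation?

G4

The capo raises the open D3 by 6 semitones to G#3; fretting 11 more gives D3 + 6 + 11 = D3 + 17 semitones = G4.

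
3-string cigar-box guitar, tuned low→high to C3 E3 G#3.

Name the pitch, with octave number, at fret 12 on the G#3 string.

G#4

G#3 is MIDI 56. Adding 12 gives 68, which is G#4.
(Equivalently spelled Ab4.)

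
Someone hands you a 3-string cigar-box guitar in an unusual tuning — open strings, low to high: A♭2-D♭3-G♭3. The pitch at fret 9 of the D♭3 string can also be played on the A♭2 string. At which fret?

D♭3 at fret 9 is D♭3 + 9 semitones = B♭3.
The open A♭2 string is 5 semitones below the open D♭3, so the same pitch on the A♭2 string lies at fret 9 + 5 = 14.

14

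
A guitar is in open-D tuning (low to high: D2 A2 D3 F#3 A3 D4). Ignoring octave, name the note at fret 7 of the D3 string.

The open D3 string plus 7 semitones: D–D#–E–F–F#–G–G#–A.

A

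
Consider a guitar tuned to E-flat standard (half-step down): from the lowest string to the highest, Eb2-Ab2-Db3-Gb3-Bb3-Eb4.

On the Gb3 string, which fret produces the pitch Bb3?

4

Bb3 is 4 semitones above the open Gb3 (Gb–G–Ab–A–Bb), so it sits at fret 4.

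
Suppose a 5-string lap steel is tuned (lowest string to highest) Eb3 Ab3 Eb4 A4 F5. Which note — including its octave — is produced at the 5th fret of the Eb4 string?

Ab4

The open Eb4 string plus 5 semitones: Eb–E–F–Gb–G–Ab.
No B→C boundary is crossed, so the octave stays at 4.
(Equivalently spelled G#4.)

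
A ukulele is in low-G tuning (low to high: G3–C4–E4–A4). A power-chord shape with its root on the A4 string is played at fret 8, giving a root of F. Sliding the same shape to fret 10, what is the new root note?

G

Moving from fret 8 to fret 10 shifts the root by 2 semitones.
F up 2 semitones is G.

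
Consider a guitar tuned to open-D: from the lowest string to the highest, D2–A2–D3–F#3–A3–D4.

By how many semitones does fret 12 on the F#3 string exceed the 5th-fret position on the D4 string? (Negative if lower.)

-1 semitone

F#3 at fret 12 → F#4 (MIDI 66); D4 at fret 5 → G4 (MIDI 67).
66 − 67 = -1, so the two pitches are 1 semitone apart.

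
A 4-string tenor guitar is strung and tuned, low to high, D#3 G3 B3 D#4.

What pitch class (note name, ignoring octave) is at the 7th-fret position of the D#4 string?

A#

Each fret is one semitone, so D#4 + 7 = A#.
(Equivalently spelled Bb.)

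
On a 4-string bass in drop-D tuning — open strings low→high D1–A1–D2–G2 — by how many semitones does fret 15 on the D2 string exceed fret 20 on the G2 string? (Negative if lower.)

-10 semitones

D2 at fret 15 → F3 (MIDI 53); G2 at fret 20 → D#4 (MIDI 63).
53 − 63 = -10, so the two pitches are 10 semitones apart.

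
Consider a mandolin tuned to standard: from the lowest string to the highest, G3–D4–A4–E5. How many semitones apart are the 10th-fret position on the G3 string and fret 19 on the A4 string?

G3 at fret 10 → F4 (MIDI 65); A4 at fret 19 → E6 (MIDI 88).
65 − 88 = -23, so the two pitches are 23 semitones apart, with E6 the higher.

23 semitones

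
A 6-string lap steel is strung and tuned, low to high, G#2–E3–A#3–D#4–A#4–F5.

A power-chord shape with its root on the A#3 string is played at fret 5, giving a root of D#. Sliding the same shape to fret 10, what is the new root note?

G#

Moving from fret 5 to fret 10 shifts the root by 5 semitones.
D# up 5 semitones is G#.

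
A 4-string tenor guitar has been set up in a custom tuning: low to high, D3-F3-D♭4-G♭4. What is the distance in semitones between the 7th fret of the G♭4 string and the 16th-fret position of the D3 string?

7 semitones

G♭4 at fret 7 → D♭5 (MIDI 73); D3 at fret 16 → G♭4 (MIDI 66).
73 − 66 = 7, so the two pitches are 7 semitones apart, with D♭5 the higher.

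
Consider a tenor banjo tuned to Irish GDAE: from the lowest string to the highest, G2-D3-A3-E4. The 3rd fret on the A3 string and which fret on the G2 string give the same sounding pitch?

A3 at fret 3 is A3 + 3 semitones = C4.
The open G2 string is 14 semitones below the open A3, so the same pitch on the G2 string lies at fret 3 + 14 = 17.

17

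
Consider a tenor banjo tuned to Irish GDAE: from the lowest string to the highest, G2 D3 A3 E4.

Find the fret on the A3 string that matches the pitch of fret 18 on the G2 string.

4

G2 at fret 18 is G2 + 18 semitones = C♯4.
The open A3 string is 14 semitones above the open G2, so the same pitch on the A3 string lies at fret 18 − 14 = 4.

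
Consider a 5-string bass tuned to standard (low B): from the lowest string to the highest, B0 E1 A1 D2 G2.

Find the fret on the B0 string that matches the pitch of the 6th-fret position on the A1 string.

A1 at fret 6 is A1 + 6 semitones = D#2.
The open B0 string is 10 semitones below the open A1, so the same pitch on the B0 string lies at fret 6 + 10 = 16.

16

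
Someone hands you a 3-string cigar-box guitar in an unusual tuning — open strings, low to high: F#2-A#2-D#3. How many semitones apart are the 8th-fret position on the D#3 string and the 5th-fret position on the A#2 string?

8 semitones

D#3 at fret 8 → B3 (MIDI 59); A#2 at fret 5 → D#3 (MIDI 51).
59 − 51 = 8, so the two pitches are 8 semitones apart, with B3 the higher.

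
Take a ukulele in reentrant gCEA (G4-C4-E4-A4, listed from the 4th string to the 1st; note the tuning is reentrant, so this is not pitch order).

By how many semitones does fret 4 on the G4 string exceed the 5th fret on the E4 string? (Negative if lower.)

G4 at fret 4 → B4 (MIDI 71); E4 at fret 5 → A4 (MIDI 69).
71 − 69 = 2, so the two pitches are 2 semitones apart.

2 semitones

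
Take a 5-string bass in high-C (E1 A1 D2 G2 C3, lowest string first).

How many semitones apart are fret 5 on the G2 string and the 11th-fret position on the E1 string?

9 semitones

G2 at fret 5 → C3 (MIDI 48); E1 at fret 11 → D#2 (MIDI 39).
48 − 39 = 9, so the two pitches are 9 semitones apart, with C3 the higher.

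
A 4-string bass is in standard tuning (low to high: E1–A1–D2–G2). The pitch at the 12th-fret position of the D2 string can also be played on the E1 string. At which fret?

D2 at fret 12 is D2 + 12 semitones = D3.
The open E1 string is 10 semitones below the open D2, so the same pitch on the E1 string lies at fret 12 + 10 = 22.

22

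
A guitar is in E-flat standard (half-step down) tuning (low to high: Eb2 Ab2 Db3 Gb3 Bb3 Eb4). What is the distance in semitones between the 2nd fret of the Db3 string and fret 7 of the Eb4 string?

Db3 at fret 2 → Eb3 (MIDI 51); Eb4 at fret 7 → Bb4 (MIDI 70).
51 − 70 = -19, so the two pitches are 19 semitones apart, with Bb4 the higher.

19 semitones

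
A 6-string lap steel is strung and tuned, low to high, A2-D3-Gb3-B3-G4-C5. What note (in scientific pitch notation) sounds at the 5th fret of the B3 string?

B3 is MIDI 59. Adding 5 gives 64, which is E4.

E4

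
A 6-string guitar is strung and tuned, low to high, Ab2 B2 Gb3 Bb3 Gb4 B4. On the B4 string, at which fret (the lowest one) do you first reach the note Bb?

11

From B4, count semitones up the chromatic scale until reaching Bb: B–C–Db–D–…–Ab–A–Bb — 11 steps.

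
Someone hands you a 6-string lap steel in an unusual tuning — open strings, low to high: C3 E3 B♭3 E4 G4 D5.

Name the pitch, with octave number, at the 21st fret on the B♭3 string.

G5

B♭3 is MIDI 58. Adding 21 gives 79, which is G5.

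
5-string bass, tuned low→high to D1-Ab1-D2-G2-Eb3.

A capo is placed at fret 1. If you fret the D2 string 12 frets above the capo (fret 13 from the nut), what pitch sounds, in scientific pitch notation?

The capo raises the open D2 by 1 semitone to Eb2; fretting 12 more gives D2 + 1 + 12 = D2 + 13 semitones = Eb3.
(Also written D#.)

Eb3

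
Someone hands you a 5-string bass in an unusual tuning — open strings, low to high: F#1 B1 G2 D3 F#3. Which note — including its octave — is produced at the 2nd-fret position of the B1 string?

C#2

Each fret is one semitone, so B1 + 2 = C#2.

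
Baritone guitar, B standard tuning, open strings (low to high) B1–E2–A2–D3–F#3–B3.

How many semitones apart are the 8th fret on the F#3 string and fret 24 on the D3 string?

F#3 at fret 8 → D4 (MIDI 62); D3 at fret 24 → D5 (MIDI 74).
62 − 74 = -12, so the two pitches are 12 semitones apart, with D5 the higher.

12 semitones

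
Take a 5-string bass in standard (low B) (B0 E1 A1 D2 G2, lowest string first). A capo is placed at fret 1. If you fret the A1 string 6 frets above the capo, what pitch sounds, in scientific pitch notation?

The capo raises the open A1 by 1 semitone to A♯1; fretting 6 more gives A1 + 1 + 6 = A1 + 7 semitones = E2.

E2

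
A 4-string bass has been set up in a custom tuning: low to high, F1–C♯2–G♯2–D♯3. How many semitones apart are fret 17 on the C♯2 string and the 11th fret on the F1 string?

14 semitones

C♯2 at fret 17 → F♯3 (MIDI 54); F1 at fret 11 → E2 (MIDI 40).
54 − 40 = 14, so the two pitches are 14 semitones apart, with F♯3 the higher.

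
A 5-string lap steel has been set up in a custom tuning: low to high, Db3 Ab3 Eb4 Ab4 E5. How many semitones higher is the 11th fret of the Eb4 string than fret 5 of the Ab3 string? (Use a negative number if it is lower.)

13 semitones

Eb4 at fret 11 → D5 (MIDI 74); Ab3 at fret 5 → Db4 (MIDI 61).
74 − 61 = 13, so the two pitches are 13 semitones apart.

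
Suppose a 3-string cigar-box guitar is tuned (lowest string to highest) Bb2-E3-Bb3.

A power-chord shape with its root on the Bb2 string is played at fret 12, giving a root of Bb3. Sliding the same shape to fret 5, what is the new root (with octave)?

Moving from fret 12 to fret 5 shifts the root by -7 semitones.
Bb3 down 7 semitones is Eb3.

Eb3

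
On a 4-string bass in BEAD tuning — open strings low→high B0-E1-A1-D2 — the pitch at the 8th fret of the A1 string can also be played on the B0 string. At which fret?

A1 at fret 8 is A1 + 8 semitones = F2.
The open B0 string is 10 semitones below the open A1, so the same pitch on the B0 string lies at fret 8 + 10 = 18.

18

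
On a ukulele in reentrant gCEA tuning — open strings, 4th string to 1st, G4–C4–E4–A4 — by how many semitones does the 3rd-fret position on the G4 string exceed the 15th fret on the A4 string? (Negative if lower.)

G4 at fret 3 → A#4 (MIDI 70); A4 at fret 15 → C6 (MIDI 84).
70 − 84 = -14, so the two pitches are 14 semitones apart.

-14 semitones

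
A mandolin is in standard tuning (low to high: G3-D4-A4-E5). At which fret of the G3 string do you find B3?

4

B3 is 4 semitones above the open G3 (G–G#–A–A#–B), so it sits at fret 4.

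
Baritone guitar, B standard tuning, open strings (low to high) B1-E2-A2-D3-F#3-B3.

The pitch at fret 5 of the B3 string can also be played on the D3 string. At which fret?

B3 at fret 5 is B3 + 5 semitones = E4.
The open D3 string is 9 semitones below the open B3, so the same pitch on the D3 string lies at fret 5 + 9 = 14.

14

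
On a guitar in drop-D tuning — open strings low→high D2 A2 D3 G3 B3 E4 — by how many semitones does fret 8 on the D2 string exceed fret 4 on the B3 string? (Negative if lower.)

-17 semitones

D2 at fret 8 → A#2 (MIDI 46); B3 at fret 4 → D#4 (MIDI 63).
46 − 63 = -17, so the two pitches are 17 semitones apart.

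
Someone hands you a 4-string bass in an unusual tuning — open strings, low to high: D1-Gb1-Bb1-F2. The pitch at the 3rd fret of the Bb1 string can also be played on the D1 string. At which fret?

Fret 3 on Bb1 is MIDI 34 + 3 = 37 (Db2). On the D1 string (open MIDI 26), that pitch is 37 − 26 = fret 11.

11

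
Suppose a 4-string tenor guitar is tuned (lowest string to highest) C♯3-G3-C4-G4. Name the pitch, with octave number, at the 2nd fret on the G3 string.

G3 is MIDI 55. Adding 2 gives 57, which is A3.

A3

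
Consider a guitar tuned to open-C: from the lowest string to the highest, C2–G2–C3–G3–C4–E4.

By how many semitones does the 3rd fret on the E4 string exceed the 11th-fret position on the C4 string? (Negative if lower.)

-4 semitones

E4 at fret 3 → G4 (MIDI 67); C4 at fret 11 → B4 (MIDI 71).
67 − 71 = -4, so the two pitches are 4 semitones apart.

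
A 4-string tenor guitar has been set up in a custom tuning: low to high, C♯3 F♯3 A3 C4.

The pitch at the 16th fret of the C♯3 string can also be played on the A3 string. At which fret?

C♯3 at fret 16 is C♯3 + 16 semitones = F4.
The open A3 string is 8 semitones above the open C♯3, so the same pitch on the A3 string lies at fret 16 − 8 = 8.

8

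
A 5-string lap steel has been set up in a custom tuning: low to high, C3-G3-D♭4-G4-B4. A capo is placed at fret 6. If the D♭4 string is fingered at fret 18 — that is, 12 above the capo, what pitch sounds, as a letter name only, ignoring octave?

The capo raises the open D♭4 by 6 semitones to G4; fretting 12 more gives D♭4 + 6 + 12 = D♭4 + 18 semitones, landing on G.

G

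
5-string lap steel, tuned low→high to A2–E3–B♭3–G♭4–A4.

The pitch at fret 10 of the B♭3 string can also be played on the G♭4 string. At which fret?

B♭3 at fret 10 is B♭3 + 10 semitones = A♭4.
The open G♭4 string is 8 semitones above the open B♭3, so the same pitch on the G♭4 string lies at fret 10 − 8 = 2.

2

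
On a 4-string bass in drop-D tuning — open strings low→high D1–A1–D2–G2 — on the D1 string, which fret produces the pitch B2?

B2 is 21 semitones above the open D1 (D–D#–E–F–…–A–A#–B), so it sits at fret 21.

21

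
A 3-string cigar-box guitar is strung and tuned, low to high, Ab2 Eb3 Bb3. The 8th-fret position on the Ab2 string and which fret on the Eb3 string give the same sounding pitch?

Fret 8 on Ab2 is MIDI 44 + 8 = 52 (E3). On the Eb3 string (open MIDI 51), that pitch is 52 − 51 = fret 1.

1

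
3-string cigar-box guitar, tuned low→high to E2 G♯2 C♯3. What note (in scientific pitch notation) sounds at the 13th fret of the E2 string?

F3

E2 is MIDI 40. Adding 13 gives 53, which is F3.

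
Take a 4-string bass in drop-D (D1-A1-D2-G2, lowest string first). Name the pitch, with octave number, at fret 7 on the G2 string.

Each fret is one semitone, so G2 + 7 = D3.

D3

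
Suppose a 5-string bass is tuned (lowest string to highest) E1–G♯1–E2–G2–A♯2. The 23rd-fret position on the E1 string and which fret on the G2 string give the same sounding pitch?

8

E1 at fret 23 is E1 + 23 semitones = D♯3.
The open G2 string is 15 semitones above the open E1, so the same pitch on the G2 string lies at fret 23 − 15 = 8.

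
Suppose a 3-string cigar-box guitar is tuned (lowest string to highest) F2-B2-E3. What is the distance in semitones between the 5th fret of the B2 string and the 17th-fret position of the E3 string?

B2 at fret 5 → E3 (MIDI 52); E3 at fret 17 → A4 (MIDI 69).
52 − 69 = -17, so the two pitches are 17 semitones apart, with A4 the higher.

17 semitones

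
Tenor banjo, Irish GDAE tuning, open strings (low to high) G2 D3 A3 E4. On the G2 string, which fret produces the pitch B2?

4

B2 is 4 semitones above the open G2 (G–G#–A–A#–B), so it sits at fret 4.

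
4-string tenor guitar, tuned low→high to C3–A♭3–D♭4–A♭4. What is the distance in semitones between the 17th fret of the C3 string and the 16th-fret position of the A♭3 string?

C3 at fret 17 → F4 (MIDI 65); A♭3 at fret 16 → C5 (MIDI 72).
65 − 72 = -7, so the two pitches are 7 semitones apart, with C5 the higher.

7 semitones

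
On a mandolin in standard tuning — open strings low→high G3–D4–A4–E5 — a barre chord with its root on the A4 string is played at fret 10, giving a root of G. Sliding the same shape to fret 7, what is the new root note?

Moving from fret 10 to fret 7 shifts the root by -3 semitones.
G down 3 semitones is E.

E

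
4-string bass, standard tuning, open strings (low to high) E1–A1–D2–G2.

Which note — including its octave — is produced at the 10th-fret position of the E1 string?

The open E1 string plus 10 semitones: E–F–F#–G–…–C–C#–D.
The walk passes from B into C once, so the octave number goes from 1 to 2.

D2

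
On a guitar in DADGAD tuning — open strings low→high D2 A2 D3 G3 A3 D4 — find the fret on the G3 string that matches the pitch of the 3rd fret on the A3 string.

A3 at fret 3 is A3 + 3 semitones = C4.
The open G3 string is 2 semitones below the open A3, so the same pitch on the G3 string lies at fret 3 + 2 = 5.

5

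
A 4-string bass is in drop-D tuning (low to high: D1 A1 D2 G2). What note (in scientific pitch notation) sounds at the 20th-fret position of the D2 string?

A♯3

Each fret is one semitone, so D2 + 20 = A♯3.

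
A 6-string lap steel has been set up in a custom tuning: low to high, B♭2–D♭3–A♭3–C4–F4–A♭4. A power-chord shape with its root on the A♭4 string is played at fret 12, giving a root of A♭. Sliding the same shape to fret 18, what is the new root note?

Moving from fret 12 to fret 18 shifts the root by 6 semitones.
A♭ up 6 semitones is D.

D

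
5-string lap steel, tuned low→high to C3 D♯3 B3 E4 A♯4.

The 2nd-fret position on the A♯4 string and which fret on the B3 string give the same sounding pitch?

13

Fret 2 on A♯4 is MIDI 70 + 2 = 72 (C5). On the B3 string (open MIDI 59), that pitch is 72 − 59 = fret 13.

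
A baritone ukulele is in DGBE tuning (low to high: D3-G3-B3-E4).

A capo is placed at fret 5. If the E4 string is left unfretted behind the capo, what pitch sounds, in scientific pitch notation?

The capo raises the open E4 by 5 semitones to A4; fretting 0 more gives E4 + 5 + 0 = E4 + 5 semitones = A4.

A4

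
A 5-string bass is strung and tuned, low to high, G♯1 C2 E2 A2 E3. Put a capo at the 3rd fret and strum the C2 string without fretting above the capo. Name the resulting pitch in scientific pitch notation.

The capo raises the open C2 by 3 semitones to D♯2; fretting 0 more gives C2 + 3 + 0 = C2 + 3 semitones = D♯2.
(Also written E♭.)

D♯2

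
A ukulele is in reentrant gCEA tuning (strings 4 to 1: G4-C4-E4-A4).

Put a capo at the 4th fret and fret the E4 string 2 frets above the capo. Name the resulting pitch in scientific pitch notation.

A♯4

The capo raises the open E4 by 4 semitones to G♯4; fretting 2 more gives E4 + 4 + 2 = E4 + 6 semitones = A♯4.
(Also written B♭.)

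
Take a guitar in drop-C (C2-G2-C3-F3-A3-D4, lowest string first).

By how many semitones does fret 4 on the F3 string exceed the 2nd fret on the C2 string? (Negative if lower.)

19 semitones

F3 at fret 4 → A3 (MIDI 57); C2 at fret 2 → D2 (MIDI 38).
57 − 38 = 19, so the two pitches are 19 semitones apart.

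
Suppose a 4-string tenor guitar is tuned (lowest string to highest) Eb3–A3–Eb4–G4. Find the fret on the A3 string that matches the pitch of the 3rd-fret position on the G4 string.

13

Fret 3 on G4 is MIDI 67 + 3 = 70 (Bb4). On the A3 string (open MIDI 57), that pitch is 70 − 57 = fret 13.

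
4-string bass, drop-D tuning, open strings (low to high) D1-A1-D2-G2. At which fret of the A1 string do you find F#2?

F#2 is 9 semitones above the open A1 (A–A#–B–C–C#–D–D#–E–F–F#), so it sits at fret 9.

9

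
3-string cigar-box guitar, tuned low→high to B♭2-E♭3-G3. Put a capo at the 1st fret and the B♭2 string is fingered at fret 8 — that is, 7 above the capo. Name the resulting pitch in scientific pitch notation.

G♭3

The capo raises the open B♭2 by 1 semitone to B2; fretting 7 more gives B♭2 + 1 + 7 = B♭2 + 8 semitones = G♭3.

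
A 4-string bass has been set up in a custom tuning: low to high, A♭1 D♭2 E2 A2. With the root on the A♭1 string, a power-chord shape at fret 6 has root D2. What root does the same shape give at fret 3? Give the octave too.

Moving from fret 6 to fret 3 shifts the root by -3 semitones.
D2 down 3 semitones is B1.

B1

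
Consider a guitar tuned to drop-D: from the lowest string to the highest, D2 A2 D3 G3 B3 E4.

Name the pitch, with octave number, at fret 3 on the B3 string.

D4

B3 is MIDI 59. Adding 3 gives 62, which is D4.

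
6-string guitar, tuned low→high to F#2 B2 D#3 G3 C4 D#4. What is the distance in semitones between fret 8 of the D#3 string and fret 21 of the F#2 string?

D#3 at fret 8 → B3 (MIDI 59); F#2 at fret 21 → D#4 (MIDI 63).
59 − 63 = -4, so the two pitches are 4 semitones apart, with D#4 the higher.

4 semitones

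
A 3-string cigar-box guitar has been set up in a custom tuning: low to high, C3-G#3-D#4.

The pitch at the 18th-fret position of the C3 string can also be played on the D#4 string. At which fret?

C3 at fret 18 is C3 + 18 semitones = F#4.
The open D#4 string is 15 semitones above the open C3, so the same pitch on the D#4 string lies at fret 18 − 15 = 3.

3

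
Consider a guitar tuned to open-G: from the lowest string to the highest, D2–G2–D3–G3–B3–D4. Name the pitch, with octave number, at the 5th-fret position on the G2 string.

Each fret is one semitone, so G2 + 5 = C3.

C3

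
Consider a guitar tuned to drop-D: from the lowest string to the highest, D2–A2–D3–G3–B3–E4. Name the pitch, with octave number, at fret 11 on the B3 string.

Each fret is one semitone, so B3 + 11 = A♯4.

A♯4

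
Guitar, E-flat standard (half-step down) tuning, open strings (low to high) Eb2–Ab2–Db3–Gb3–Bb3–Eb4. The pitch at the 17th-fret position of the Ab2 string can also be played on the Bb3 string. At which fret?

3

Fret 17 on Ab2 is MIDI 44 + 17 = 61 (Db4). On the Bb3 string (open MIDI 58), that pitch is 61 − 58 = fret 3.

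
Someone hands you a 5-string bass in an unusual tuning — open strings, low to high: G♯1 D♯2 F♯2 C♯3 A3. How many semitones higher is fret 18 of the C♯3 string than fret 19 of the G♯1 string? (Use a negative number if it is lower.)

C♯3 at fret 18 → G4 (MIDI 67); G♯1 at fret 19 → D♯3 (MIDI 51).
67 − 51 = 16, so the two pitches are 16 semitones apart.

16 semitones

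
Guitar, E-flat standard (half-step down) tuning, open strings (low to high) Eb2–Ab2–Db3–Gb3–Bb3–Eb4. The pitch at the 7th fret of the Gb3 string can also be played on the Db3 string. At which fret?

12

Fret 7 on Gb3 is MIDI 54 + 7 = 61 (Db4). On the Db3 string (open MIDI 49), that pitch is 61 − 49 = fret 12.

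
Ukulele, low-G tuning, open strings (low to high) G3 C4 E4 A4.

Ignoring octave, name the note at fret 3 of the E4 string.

Each fret is one semitone, so E4 + 3 = G.

G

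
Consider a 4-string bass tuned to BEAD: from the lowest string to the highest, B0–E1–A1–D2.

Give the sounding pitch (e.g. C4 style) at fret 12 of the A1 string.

A2

Each fret is one semitone, so A1 + 12 = A2.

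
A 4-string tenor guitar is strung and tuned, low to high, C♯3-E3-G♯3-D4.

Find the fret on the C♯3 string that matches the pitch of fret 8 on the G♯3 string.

Fret 8 on G♯3 is MIDI 56 + 8 = 64 (E4). On the C♯3 string (open MIDI 49), that pitch is 64 − 49 = fret 15.

15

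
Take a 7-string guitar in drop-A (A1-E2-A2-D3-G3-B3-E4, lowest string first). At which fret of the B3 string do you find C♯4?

2

C♯4 is 2 semitones above the open B3 (B–C–C#), so it sits at fret 2.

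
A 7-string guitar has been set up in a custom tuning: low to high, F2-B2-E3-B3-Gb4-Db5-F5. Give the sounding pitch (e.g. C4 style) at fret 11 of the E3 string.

Each fret is one semitone, so E3 + 11 = Eb4.
(Equivalently spelled D#4.)

Eb4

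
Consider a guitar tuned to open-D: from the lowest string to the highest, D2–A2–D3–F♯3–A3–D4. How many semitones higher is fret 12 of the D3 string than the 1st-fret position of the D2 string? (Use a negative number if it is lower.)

23 semitones

D3 at fret 12 → D4 (MIDI 62); D2 at fret 1 → D♯2 (MIDI 39).
62 − 39 = 23, so the two pitches are 23 semitones apart.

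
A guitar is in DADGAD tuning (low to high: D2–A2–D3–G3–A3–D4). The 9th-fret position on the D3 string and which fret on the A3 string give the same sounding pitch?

2

Fret 9 on D3 is MIDI 50 + 9 = 59 (B3). On the A3 string (open MIDI 57), that pitch is 59 − 57 = fret 2.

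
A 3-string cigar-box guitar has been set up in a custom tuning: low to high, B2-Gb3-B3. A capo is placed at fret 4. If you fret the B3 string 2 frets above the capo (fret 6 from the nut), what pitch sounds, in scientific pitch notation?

F4

The capo raises the open B3 by 4 semitones to Eb4; fretting 2 more gives B3 + 4 + 2 = B3 + 6 semitones = F4.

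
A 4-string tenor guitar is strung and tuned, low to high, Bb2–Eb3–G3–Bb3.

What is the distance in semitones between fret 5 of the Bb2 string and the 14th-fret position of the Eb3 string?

14 semitones

Bb2 at fret 5 → Eb3 (MIDI 51); Eb3 at fret 14 → F4 (MIDI 65).
51 − 65 = -14, so the two pitches are 14 semitones apart, with F4 the higher.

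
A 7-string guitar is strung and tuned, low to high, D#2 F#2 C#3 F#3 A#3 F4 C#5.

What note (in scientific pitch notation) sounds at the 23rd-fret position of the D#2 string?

D4

Each fret is one semitone, so D#2 + 23 = D4.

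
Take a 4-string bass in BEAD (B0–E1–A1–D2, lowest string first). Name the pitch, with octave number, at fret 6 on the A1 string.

D#2

A1 is MIDI 33. Adding 6 gives 39, which is D#2.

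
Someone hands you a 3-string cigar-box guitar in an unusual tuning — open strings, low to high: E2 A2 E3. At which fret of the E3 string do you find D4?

D4 is 10 semitones above the open E3 (E–F–Gb–G–…–C–Db–D), so it sits at fret 10.

10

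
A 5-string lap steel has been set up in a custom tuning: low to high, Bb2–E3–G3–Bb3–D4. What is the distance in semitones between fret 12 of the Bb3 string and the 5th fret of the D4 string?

Bb3 at fret 12 → Bb4 (MIDI 70); D4 at fret 5 → G4 (MIDI 67).
70 − 67 = 3, so the two pitches are 3 semitones apart, with Bb4 the higher.

3 semitones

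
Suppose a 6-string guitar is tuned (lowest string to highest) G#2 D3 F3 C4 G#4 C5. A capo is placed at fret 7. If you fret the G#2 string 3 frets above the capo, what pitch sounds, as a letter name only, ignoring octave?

The capo raises the open G#2 by 7 semitones to D#3; fretting 3 more gives G#2 + 7 + 3 = G#2 + 10 semitones, landing on F#.
(Also written Gb.)

F#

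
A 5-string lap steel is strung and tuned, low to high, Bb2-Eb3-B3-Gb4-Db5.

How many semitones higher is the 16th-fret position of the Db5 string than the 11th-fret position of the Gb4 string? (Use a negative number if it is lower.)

Db5 at fret 16 → F6 (MIDI 89); Gb4 at fret 11 → F5 (MIDI 77).
89 − 77 = 12, so the two pitches are 12 semitones apart.

12 semitones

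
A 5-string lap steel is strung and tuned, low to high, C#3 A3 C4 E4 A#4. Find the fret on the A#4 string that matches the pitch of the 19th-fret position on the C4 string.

9

C4 at fret 19 is C4 + 19 semitones = G5.
The open A#4 string is 10 semitones above the open C4, so the same pitch on the A#4 string lies at fret 19 − 10 = 9.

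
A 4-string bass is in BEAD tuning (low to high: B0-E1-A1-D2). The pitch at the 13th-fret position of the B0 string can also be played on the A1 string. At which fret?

Fret 13 on B0 is MIDI 23 + 13 = 36 (C2). On the A1 string (open MIDI 33), that pitch is 36 − 33 = fret 3.

3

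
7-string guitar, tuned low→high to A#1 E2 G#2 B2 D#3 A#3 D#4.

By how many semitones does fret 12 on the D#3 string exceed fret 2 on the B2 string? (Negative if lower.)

D#3 at fret 12 → D#4 (MIDI 63); B2 at fret 2 → C#3 (MIDI 49).
63 − 49 = 14, so the two pitches are 14 semitones apart.

14 semitones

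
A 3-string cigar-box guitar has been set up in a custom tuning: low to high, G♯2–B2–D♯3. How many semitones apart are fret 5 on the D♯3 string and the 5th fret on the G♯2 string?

7 semitones

D♯3 at fret 5 → G♯3 (MIDI 56); G♯2 at fret 5 → C♯3 (MIDI 49).
56 − 49 = 7, so the two pitches are 7 semitones apart, with G♯3 the higher.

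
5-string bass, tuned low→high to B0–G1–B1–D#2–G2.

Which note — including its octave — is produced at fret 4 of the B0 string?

D#1

B0 is MIDI 23. Adding 4 gives 27, which is D#1.
(Equivalently spelled Eb1.)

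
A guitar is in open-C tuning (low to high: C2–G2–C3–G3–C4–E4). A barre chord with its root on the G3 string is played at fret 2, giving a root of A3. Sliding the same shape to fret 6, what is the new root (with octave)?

Moving from fret 2 to fret 6 shifts the root by 4 semitones.
A3 up 4 semitones is C#4.

C#4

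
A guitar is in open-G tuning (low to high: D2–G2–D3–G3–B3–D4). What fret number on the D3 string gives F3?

3

F3 is 3 semitones above the open D3 (D–D#–E–F), so it sits at fret 3.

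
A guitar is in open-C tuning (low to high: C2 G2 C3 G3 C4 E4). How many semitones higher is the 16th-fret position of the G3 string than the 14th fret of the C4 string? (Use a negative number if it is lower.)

-3 semitones

G3 at fret 16 → B4 (MIDI 71); C4 at fret 14 → D5 (MIDI 74).
71 − 74 = -3, so the two pitches are 3 semitones apart.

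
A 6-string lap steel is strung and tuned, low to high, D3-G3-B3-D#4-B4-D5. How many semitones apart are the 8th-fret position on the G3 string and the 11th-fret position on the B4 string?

G3 at fret 8 → D#4 (MIDI 63); B4 at fret 11 → A#5 (MIDI 82).
63 − 82 = -19, so the two pitches are 19 semitones apart, with A#5 the higher.

19 semitones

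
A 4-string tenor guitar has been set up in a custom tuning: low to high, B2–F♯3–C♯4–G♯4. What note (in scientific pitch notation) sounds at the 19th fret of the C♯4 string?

C♯4 is MIDI 61. Adding 19 gives 80, which is G♯5.
(Equivalently spelled A♭5.)

G♯5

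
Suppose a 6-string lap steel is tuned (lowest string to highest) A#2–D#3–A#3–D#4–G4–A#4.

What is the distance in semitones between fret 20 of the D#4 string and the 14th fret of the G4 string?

D#4 at fret 20 → B5 (MIDI 83); G4 at fret 14 → A5 (MIDI 81).
83 − 81 = 2, so the two pitches are 2 semitones apart, with B5 the higher.

2 semitones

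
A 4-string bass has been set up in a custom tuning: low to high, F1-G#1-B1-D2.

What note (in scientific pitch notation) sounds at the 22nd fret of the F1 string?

Each fret is one semitone, so F1 + 22 = D#3.

D#3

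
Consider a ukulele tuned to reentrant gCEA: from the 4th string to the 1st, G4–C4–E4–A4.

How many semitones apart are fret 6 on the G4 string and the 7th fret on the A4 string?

3 semitones

G4 at fret 6 → C#5 (MIDI 73); A4 at fret 7 → E5 (MIDI 76).
73 − 76 = -3, so the two pitches are 3 semitones apart, with E5 the higher.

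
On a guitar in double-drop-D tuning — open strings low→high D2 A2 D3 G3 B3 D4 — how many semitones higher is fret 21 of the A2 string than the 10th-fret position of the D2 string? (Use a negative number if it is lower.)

18 semitones

A2 at fret 21 → F#4 (MIDI 66); D2 at fret 10 → C3 (MIDI 48).
66 − 48 = 18, so the two pitches are 18 semitones apart.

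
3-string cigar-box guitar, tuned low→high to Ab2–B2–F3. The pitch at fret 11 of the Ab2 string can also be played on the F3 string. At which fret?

2

Ab2 at fret 11 is Ab2 + 11 semitones = G3.
The open F3 string is 9 semitones above the open Ab2, so the same pitch on the F3 string lies at fret 11 − 9 = 2.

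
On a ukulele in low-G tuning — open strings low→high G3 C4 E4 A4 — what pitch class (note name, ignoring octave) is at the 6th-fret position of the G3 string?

Each fret is one semitone, so G3 + 6 = C♯.

C♯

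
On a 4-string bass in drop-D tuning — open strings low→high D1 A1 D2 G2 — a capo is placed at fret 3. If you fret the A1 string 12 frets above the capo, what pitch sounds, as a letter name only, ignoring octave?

C

The capo raises the open A1 by 3 semitones to C2; fretting 12 more gives A1 + 3 + 12 = A1 + 15 semitones, landing on C.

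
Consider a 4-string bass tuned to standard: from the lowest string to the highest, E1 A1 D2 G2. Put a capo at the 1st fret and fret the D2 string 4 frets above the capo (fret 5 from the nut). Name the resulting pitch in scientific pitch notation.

G2

The capo raises the open D2 by 1 semitone to D#2; fretting 4 more gives D2 + 1 + 4 = D2 + 5 semitones = G2.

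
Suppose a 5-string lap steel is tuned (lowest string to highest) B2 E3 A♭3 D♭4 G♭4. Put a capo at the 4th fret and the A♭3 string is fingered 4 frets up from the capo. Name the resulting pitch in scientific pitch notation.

E4

The capo raises the open A♭3 by 4 semitones to C4; fretting 4 more gives A♭3 + 4 + 4 = A♭3 + 8 semitones = E4.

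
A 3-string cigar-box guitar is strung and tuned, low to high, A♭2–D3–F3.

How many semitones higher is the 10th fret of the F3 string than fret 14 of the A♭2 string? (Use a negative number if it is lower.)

F3 at fret 10 → E♭4 (MIDI 63); A♭2 at fret 14 → B♭3 (MIDI 58).
63 − 58 = 5, so the two pitches are 5 semitones apart.

5 semitones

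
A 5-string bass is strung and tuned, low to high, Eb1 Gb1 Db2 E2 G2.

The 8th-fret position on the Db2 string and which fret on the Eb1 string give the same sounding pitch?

Fret 8 on Db2 is MIDI 37 + 8 = 45 (A2). On the Eb1 string (open MIDI 27), that pitch is 45 − 27 = fret 18.

18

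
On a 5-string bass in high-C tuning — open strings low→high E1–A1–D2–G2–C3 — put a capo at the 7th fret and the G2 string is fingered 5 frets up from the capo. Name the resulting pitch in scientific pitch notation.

G3

The capo raises the open G2 by 7 semitones to D3; fretting 5 more gives G2 + 7 + 5 = G2 + 12 semitones = G3.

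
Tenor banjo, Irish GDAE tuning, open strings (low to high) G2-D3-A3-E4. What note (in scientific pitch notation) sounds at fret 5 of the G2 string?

G2 is MIDI 43. Adding 5 gives 48, which is C3.

C3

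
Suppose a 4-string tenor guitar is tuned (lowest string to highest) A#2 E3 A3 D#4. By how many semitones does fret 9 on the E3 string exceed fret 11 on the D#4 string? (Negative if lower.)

-13 semitones

E3 at fret 9 → C#4 (MIDI 61); D#4 at fret 11 → D5 (MIDI 74).
61 − 74 = -13, so the two pitches are 13 semitones apart.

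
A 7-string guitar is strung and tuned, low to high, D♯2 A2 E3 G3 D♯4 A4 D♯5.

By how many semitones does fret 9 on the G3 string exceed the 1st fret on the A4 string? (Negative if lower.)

G3 at fret 9 → E4 (MIDI 64); A4 at fret 1 → A♯4 (MIDI 70).
64 − 70 = -6, so the two pitches are 6 semitones apart.

-6 semitones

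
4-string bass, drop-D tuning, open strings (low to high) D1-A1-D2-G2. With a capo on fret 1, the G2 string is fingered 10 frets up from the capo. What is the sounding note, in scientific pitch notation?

The capo raises the open G2 by 1 semitone to G#2; fretting 10 more gives G2 + 1 + 10 = G2 + 11 semitones = F#3.
(Also written Gb.)

F#3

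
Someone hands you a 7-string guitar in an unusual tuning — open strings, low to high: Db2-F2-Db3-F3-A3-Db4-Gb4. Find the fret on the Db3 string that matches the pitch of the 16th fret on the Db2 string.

4

Fret 16 on Db2 is MIDI 37 + 16 = 53 (F3). On the Db3 string (open MIDI 49), that pitch is 53 − 49 = fret 4.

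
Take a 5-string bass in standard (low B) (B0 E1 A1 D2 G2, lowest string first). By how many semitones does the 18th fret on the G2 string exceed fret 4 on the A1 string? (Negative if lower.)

24 semitones

G2 at fret 18 → C#4 (MIDI 61); A1 at fret 4 → C#2 (MIDI 37).
61 − 37 = 24, so the two pitches are 24 semitones apart.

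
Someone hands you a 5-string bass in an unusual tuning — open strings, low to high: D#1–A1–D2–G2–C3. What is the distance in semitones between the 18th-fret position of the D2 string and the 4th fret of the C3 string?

D2 at fret 18 → G#3 (MIDI 56); C3 at fret 4 → E3 (MIDI 52).
56 − 52 = 4, so the two pitches are 4 semitones apart, with G#3 the higher.

4 semitones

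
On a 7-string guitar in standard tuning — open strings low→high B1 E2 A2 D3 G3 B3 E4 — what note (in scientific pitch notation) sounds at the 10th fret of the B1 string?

A2

The open B1 string plus 10 semitones: B–C–C#–D–…–G–G#–A.
The walk passes from B into C once, so the octave number goes from 1 to 2.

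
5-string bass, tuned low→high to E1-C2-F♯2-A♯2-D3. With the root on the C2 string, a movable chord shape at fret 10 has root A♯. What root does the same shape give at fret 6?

Moving from fret 10 to fret 6 shifts the root by -4 semitones.
A♯ down 4 semitones is F♯.

F♯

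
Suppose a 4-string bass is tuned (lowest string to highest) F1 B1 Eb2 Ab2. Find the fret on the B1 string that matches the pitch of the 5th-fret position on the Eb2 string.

9

Eb2 at fret 5 is Eb2 + 5 semitones = Ab2.
The open B1 string is 4 semitones below the open Eb2, so the same pitch on the B1 string lies at fret 5 + 4 = 9.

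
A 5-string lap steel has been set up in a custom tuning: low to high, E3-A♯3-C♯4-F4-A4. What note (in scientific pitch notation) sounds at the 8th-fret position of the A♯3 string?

F♯4

A♯3 is MIDI 58. Adding 8 gives 66, which is F♯4.
(Equivalently spelled G♭4.)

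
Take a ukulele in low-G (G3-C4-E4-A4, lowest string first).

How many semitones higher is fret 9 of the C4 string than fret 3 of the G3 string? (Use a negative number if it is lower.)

11 semitones

C4 at fret 9 → A4 (MIDI 69); G3 at fret 3 → A#3 (MIDI 58).
69 − 58 = 11, so the two pitches are 11 semitones apart.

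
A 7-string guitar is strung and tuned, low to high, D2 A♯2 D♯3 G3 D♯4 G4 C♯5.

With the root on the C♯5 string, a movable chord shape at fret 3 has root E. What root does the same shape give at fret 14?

D♯

Moving from fret 3 to fret 14 shifts the root by 11 semitones.
E up 11 semitones is D♯.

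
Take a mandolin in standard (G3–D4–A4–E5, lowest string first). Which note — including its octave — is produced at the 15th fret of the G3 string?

G3 is MIDI 55. Adding 15 gives 70, which is A♯4.

A♯4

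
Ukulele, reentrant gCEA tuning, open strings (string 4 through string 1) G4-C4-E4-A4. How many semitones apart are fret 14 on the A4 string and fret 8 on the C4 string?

A4 at fret 14 → B5 (MIDI 83); C4 at fret 8 → G♯4 (MIDI 68).
83 − 68 = 15, so the two pitches are 15 semitones apart, with B5 the higher.

15 semitones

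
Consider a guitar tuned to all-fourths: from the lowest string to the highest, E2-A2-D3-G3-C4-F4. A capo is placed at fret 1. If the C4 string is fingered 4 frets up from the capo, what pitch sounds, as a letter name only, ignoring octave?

The capo raises the open C4 by 1 semitone to C#4; fretting 4 more gives C4 + 1 + 4 = C4 + 5 semitones, landing on F.

F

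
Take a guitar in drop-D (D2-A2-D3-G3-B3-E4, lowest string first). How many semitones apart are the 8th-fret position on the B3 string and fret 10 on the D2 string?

B3 at fret 8 → G4 (MIDI 67); D2 at fret 10 → C3 (MIDI 48).
67 − 48 = 19, so the two pitches are 19 semitones apart, with G4 the higher.

19 semitones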